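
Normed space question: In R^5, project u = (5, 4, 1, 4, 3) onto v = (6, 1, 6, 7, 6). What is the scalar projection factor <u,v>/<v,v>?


Computing <u,v> = 5*6 + 4*1 + 1*6 + 4*7 + 3*6 = 86
Computing <v,v> = 6^2 + 1^2 + 6^2 + 7^2 + 6^2 = 158
Projection coefficient = 86/158 = 0.5443

0.5443


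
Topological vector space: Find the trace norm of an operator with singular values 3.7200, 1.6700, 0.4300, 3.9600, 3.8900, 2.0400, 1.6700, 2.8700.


The nuclear norm is the sum of all singular values.
||T||_1 = 3.7200 + 1.6700 + 0.4300 + 3.9600 + 3.8900 + 2.0400 + 1.6700 + 2.8700
= 20.2500

20.2500


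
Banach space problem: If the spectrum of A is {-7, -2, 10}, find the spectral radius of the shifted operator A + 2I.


Spectrum of A + 2I = {-5, 0, 12}
Spectral radius = max |lambda| over the shifted spectrum
= max(5, 0, 12) = 12

12


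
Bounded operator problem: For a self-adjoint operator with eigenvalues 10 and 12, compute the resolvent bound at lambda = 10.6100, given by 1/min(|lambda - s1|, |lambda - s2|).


dist(10.6100, {10, 12}) = min(|10.6100 - 10|, |10.6100 - 12|)
= min(0.6100, 1.3900) = 0.6100
Resolvent bound = 1/0.6100 = 1.6393

1.6393


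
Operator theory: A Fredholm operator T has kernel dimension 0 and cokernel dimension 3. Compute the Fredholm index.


The Fredholm index is defined as ind(T) = dim(ker T) - dim(coker T)
= 0 - 3
= -3

-3


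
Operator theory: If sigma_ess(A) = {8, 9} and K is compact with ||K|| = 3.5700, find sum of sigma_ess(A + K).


By Weyl's theorem, the essential spectrum is invariant under compact perturbations.
sigma_ess(A + K) = sigma_ess(A) = {8, 9}
Sum = 8 + 9 = 17

17


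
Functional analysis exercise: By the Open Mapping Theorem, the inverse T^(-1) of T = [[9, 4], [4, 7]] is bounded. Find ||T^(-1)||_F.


det(T) = 9*7 - 4*4 = 47
T^(-1) = (1/47) * [[7, -4], [-4, 9]] = [[0.1489, -0.0851], [-0.0851, 0.1915]]
||T^(-1)||_F^2 = 0.1489^2 + (-0.0851)^2 + (-0.0851)^2 + 0.1915^2 = 0.0733
||T^(-1)||_F = sqrt(0.0733) = 0.2708

0.2708


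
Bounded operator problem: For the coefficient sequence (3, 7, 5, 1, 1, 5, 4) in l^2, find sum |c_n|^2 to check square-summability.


sum |c_n|^2 = 3^2 + 7^2 + 5^2 + 1^2 + 1^2 + 5^2 + 4^2
= 9 + 49 + 25 + 1 + 1 + 25 + 16
= 126

126


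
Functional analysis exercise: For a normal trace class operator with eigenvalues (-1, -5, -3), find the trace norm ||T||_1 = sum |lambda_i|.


For a normal operator, singular values equal |eigenvalues|.
Trace norm = sum |lambda_i| = 1 + 5 + 3
= 9

9


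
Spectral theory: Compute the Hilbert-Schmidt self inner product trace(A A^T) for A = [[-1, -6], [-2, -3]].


trace(A * A^T) = sum of squares of all entries
= (-1)^2 + (-6)^2 + (-2)^2 + (-3)^2
= 1 + 36 + 4 + 9
= 50

50


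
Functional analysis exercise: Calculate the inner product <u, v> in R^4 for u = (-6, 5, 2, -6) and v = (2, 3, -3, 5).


Computing the standard inner product <u, v> = sum u_i * v_i
= -6*2 + 5*3 + 2*-3 + -6*5
= -12 + 15 + -6 + -30
= -33

-33


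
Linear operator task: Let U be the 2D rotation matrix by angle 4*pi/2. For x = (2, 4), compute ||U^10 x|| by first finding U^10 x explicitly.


U is a rotation by theta = 4*pi/2
U^10 = rotation by 10*theta = 40*pi/2 = 0*pi/2 (mod 2*pi)
cos(0*pi/2) = 1.0000, sin(0*pi/2) = 0.0000
U^10 x = (1.0000 * 2 - 0.0000 * 4, 0.0000 * 2 + 1.0000 * 4)
= (2.0000, 4.0000)
||U^10 x|| = sqrt(2.0000^2 + 4.0000^2) = sqrt(20.0000) = 4.4721

4.4721


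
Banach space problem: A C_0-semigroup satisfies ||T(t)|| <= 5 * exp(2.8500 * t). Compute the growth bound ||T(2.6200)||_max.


||T(2.6200)|| <= 5 * exp(2.8500 * 2.6200)
= 5 * exp(7.4670)
= 5 * 1749.3508
= 8746.7538

8746.7538


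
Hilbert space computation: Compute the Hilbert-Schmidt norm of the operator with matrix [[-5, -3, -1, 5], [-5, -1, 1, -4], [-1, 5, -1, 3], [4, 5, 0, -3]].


The Hilbert-Schmidt norm is sqrt(sum of squares of all entries).
Sum of squares = (-5)^2 + (-3)^2 + (-1)^2 + 5^2 + (-5)^2 + (-1)^2 + 1^2 + (-4)^2 + (-1)^2 + 5^2 + (-1)^2 + 3^2 + 4^2 + 5^2 + 0^2 + (-3)^2
= 25 + 9 + 1 + 25 + 25 + 1 + 1 + 16 + 1 + 25 + 1 + 9 + 16 + 25 + 0 + 9 = 189
||T||_HS = sqrt(189) = 13.7477

13.7477


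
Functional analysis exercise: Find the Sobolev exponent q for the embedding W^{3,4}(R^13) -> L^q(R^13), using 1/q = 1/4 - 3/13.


Using the Sobolev embedding formula: 1/q = 1/p - k/n
1/q = 1/4 - 3/13 = 1/52
q = 1/(1/52) = 52

52.0000


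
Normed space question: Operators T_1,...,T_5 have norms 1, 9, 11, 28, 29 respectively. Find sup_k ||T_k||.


By the Uniform Boundedness Principle, the supremum of norms is finite.
sup_k ||T_k|| = max(1, 9, 11, 28, 29) = 29

29


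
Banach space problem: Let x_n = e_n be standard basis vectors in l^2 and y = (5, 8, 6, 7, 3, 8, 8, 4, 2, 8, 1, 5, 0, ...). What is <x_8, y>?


x_8 = e_8 is the standard basis vector with 1 in position 8.
<x_8, y> = y_8 = 4
As n -> infinity, <x_n, y> -> 0, confirming weak convergence of (x_n) to 0.

4


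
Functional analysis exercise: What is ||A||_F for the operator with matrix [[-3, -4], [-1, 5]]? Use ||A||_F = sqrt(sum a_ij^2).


||A||_F^2 = sum a_ij^2
= (-3)^2 + (-4)^2 + (-1)^2 + 5^2
= 9 + 16 + 1 + 25 = 51
||A||_F = sqrt(51) = 7.1414

7.1414


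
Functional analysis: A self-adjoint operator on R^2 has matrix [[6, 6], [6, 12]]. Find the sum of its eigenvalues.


For a self-adjoint (symmetric) matrix, the eigenvalues are real.
The sum of eigenvalues equals the trace of the matrix.
trace = 6 + 12 = 18

18


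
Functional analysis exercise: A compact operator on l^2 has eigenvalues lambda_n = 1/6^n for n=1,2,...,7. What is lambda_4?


The eigenvalue formula gives lambda_4 = 1/6^4
= 1/1296
= 7.7160e-04

7.7160e-04


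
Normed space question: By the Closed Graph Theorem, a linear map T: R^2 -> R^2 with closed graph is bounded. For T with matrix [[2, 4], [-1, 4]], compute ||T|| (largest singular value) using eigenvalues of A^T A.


A^T A = [[5, 4], [4, 32]]
trace(A^T A) = 37, det(A^T A) = 144
discriminant = 37^2 - 4*144 = 793
Largest eigenvalue of A^T A = (trace + sqrt(disc))/2 = 32.5801
||T|| = sqrt(32.5801) = 5.7079

5.7079


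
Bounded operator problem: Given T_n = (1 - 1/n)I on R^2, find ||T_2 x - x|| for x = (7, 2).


T_2 x - x = (1 - 1/2)x - x = -x/2
||x|| = sqrt(53) = 7.2801
||T_2 x - x|| = ||x||/2 = 7.2801/2 = 3.6401

3.6401


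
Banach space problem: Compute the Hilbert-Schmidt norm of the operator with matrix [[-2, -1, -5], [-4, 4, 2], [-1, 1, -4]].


The Hilbert-Schmidt norm is sqrt(sum of squares of all entries).
Sum of squares = (-2)^2 + (-1)^2 + (-5)^2 + (-4)^2 + 4^2 + 2^2 + (-1)^2 + 1^2 + (-4)^2
= 4 + 1 + 25 + 16 + 16 + 4 + 1 + 1 + 16 = 84
||T||_HS = sqrt(84) = 9.1652

9.1652


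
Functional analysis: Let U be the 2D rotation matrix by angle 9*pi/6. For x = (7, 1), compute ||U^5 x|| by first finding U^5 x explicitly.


U is a rotation by theta = 9*pi/6
U^5 = rotation by 5*theta = 45*pi/6 = 9*pi/6 (mod 2*pi)
cos(9*pi/6) = 0.0000, sin(9*pi/6) = -1.0000
U^5 x = (0.0000 * 7 - -1.0000 * 1, -1.0000 * 7 + 0.0000 * 1)
= (1.0000, -7.0000)
||U^5 x|| = sqrt(1.0000^2 + (-7.0000)^2) = sqrt(50.0000) = 7.0711

7.0711


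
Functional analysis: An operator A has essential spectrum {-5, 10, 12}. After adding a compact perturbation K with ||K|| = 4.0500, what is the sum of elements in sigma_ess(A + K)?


By Weyl's theorem, the essential spectrum is invariant under compact perturbations.
sigma_ess(A + K) = sigma_ess(A) = {-5, 10, 12}
Sum = -5 + 10 + 12 = 17

17


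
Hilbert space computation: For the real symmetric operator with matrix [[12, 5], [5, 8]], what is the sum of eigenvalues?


For a self-adjoint (symmetric) matrix, the eigenvalues are real.
The sum of eigenvalues equals the trace of the matrix.
trace = 12 + 8 = 20

20


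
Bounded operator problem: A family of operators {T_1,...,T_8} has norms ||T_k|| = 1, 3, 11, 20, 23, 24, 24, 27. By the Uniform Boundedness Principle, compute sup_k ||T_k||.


By the Uniform Boundedness Principle, the supremum of norms is finite.
sup_k ||T_k|| = max(1, 3, 11, 20, 23, 24, 24, 27) = 27

27


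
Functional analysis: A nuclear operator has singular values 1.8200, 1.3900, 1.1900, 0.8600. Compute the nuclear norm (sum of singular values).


The nuclear norm is the sum of all singular values.
||T||_1 = 1.8200 + 1.3900 + 1.1900 + 0.8600
= 5.2600

5.2600


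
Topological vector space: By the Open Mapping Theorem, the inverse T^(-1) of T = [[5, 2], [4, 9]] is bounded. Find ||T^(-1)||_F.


det(T) = 5*9 - 2*4 = 37
T^(-1) = (1/37) * [[9, -2], [-4, 5]] = [[0.2432, -0.0541], [-0.1081, 0.1351]]
||T^(-1)||_F^2 = 0.2432^2 + (-0.0541)^2 + (-0.1081)^2 + 0.1351^2 = 0.0920
||T^(-1)||_F = sqrt(0.0920) = 0.3034

0.3034


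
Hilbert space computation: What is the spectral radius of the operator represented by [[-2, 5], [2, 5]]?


For a 2x2 matrix, eigenvalues satisfy lambda^2 - (trace)*lambda + det = 0
trace = -2 + 5 = 3
det = -2*5 - 5*2 = -20
discriminant = 3^2 - 4*(-20) = 89
spectral radius = max |eigenvalue| = 6.2170

6.2170


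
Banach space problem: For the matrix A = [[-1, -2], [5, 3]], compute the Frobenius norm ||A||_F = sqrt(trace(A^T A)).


||A||_F^2 = sum a_ij^2
= (-1)^2 + (-2)^2 + 5^2 + 3^2
= 1 + 4 + 25 + 9 = 39
||A||_F = sqrt(39) = 6.2450

6.2450


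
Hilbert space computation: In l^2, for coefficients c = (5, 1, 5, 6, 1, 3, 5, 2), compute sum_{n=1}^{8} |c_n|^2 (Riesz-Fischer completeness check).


sum |c_n|^2 = 5^2 + 1^2 + 5^2 + 6^2 + 1^2 + 3^2 + 5^2 + 2^2
= 25 + 1 + 25 + 36 + 1 + 9 + 25 + 4
= 126

126


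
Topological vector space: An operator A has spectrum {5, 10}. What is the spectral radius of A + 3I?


Spectrum of A + 3I = {8, 13}
Spectral radius = max |lambda| over the shifted spectrum
= max(8, 13) = 13

13


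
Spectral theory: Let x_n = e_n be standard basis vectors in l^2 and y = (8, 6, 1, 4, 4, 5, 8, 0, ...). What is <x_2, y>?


x_2 = e_2 is the standard basis vector with 1 in position 2.
<x_2, y> = y_2 = 6
As n -> infinity, <x_n, y> -> 0, confirming weak convergence of (x_n) to 0.

6


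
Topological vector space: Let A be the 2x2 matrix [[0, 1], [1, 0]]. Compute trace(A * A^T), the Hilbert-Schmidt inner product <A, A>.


trace(A * A^T) = sum of squares of all entries
= 0^2 + 1^2 + 1^2 + 0^2
= 0 + 1 + 1 + 0
= 2

2


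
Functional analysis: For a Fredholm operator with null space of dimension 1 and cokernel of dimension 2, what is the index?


The Fredholm index is defined as ind(T) = dim(ker T) - dim(coker T)
= 1 - 2
= -1

-1


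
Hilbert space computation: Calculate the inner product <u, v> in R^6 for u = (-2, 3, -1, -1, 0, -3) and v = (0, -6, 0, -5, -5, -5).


Computing the standard inner product <u, v> = sum u_i * v_i
= -2*0 + 3*-6 + -1*0 + -1*-5 + 0*-5 + -3*-5
= 0 + -18 + 0 + 5 + 0 + 15
= 2

2


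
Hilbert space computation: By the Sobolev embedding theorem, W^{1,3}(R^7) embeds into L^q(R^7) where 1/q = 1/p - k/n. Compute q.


Using the Sobolev embedding formula: 1/q = 1/p - k/n
1/q = 1/3 - 1/7 = 4/21
q = 1/(4/21) = 21/4 = 5.2500

5.2500


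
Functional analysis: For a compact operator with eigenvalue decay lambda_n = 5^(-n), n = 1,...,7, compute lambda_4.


The eigenvalue formula gives lambda_4 = 1/5^4
= 1/625
= 0.0016

0.0016


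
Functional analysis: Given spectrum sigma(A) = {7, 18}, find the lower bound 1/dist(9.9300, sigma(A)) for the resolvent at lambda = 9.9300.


dist(9.9300, {7, 18}) = min(|9.9300 - 7|, |9.9300 - 18|)
= min(2.9300, 8.0700) = 2.9300
Resolvent bound = 1/2.9300 = 0.3413

0.3413


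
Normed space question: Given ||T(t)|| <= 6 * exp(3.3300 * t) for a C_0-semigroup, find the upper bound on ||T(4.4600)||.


||T(4.4600)|| <= 6 * exp(3.3300 * 4.4600)
= 6 * exp(14.8518)
= 6 * 2.8187e+06
= 1.6912e+07

1.6912e+07


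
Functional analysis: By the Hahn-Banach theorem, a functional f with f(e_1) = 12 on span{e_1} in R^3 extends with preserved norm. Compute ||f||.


The norm of f is given by ||f|| = sup_{||x||=1} |f(x)|.
On span{e_1}, ||e_1|| = 1, so ||f|| = |f(e_1)| / ||e_1||
= |12| / 1 = 12.0000

12.0000


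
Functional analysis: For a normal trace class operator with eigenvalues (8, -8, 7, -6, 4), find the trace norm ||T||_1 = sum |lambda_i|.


For a normal operator, singular values equal |eigenvalues|.
Trace norm = sum |lambda_i| = 8 + 8 + 7 + 6 + 4
= 33

33


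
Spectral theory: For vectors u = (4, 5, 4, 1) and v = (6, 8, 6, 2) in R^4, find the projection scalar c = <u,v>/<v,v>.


Computing <u,v> = 4*6 + 5*8 + 4*6 + 1*2 = 90
Computing <v,v> = 6^2 + 8^2 + 6^2 + 2^2 = 140
Projection coefficient = 90/140 = 0.6429

0.6429


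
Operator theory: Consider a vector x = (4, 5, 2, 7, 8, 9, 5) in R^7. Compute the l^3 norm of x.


The l^3 norm = (sum |x_i|^3)^(1/3)
Sum of 3th powers = 64 + 125 + 8 + 343 + 512 + 729 + 125 = 1906
||x||_3 = (1906)^(1/3) = 12.3986

12.3986


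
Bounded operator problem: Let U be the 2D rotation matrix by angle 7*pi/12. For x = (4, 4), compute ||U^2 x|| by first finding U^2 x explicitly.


U is a rotation by theta = 7*pi/12
U^2 = rotation by 2*theta = 14*pi/12
cos(14*pi/12) = -0.8660, sin(14*pi/12) = -0.5000
U^2 x = (-0.8660 * 4 - -0.5000 * 4, -0.5000 * 4 + -0.8660 * 4)
= (-1.4641, -5.4641)
||U^2 x|| = sqrt((-1.4641)^2 + (-5.4641)^2) = sqrt(32.0000) = 5.6569

5.6569


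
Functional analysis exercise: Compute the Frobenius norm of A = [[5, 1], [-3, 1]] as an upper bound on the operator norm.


||A||_F^2 = sum a_ij^2
= 5^2 + 1^2 + (-3)^2 + 1^2
= 25 + 1 + 9 + 1 = 36
||A||_F = sqrt(36) = 6.0000

6.0000


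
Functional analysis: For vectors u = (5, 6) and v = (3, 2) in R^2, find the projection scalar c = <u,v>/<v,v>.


Computing <u,v> = 5*3 + 6*2 = 27
Computing <v,v> = 3^2 + 2^2 = 13
Projection coefficient = 27/13 = 2.0769

2.0769


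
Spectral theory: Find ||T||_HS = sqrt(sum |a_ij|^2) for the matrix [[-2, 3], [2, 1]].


The Hilbert-Schmidt norm is sqrt(sum of squares of all entries).
Sum of squares = (-2)^2 + 3^2 + 2^2 + 1^2
= 4 + 9 + 4 + 1 = 18
||T||_HS = sqrt(18) = 4.2426

4.2426


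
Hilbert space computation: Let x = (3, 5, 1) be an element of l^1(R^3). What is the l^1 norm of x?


The l^1 norm equals the sum of absolute values of all components.
||x||_1 = 3 + 5 + 1
= 9

9.0000


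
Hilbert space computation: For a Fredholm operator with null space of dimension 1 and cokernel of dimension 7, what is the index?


The Fredholm index is defined as ind(T) = dim(ker T) - dim(coker T)
= 1 - 7
= -6

-6


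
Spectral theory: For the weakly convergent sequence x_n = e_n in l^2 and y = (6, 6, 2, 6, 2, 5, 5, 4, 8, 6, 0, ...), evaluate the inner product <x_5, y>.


x_5 = e_5 is the standard basis vector with 1 in position 5.
<x_5, y> = y_5 = 2
As n -> infinity, <x_n, y> -> 0, confirming weak convergence of (x_n) to 0.

2


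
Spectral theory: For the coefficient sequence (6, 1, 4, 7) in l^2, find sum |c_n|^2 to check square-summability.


sum |c_n|^2 = 6^2 + 1^2 + 4^2 + 7^2
= 36 + 1 + 16 + 49
= 102

102


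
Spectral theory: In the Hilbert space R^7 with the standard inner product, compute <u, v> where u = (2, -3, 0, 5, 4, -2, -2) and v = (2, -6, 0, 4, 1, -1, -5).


Computing the standard inner product <u, v> = sum u_i * v_i
= 2*2 + -3*-6 + 0*0 + 5*4 + 4*1 + -2*-1 + -2*-5
= 4 + 18 + 0 + 20 + 4 + 2 + 10
= 58

58


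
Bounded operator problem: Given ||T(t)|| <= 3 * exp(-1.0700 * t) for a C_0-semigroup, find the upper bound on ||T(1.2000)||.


||T(1.2000)|| <= 3 * exp(-1.0700 * 1.2000)
= 3 * exp(-1.2840)
= 3 * 0.2769
= 0.8308

0.8308


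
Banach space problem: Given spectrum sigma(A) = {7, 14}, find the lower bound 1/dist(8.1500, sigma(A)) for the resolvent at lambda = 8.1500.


dist(8.1500, {7, 14}) = min(|8.1500 - 7|, |8.1500 - 14|)
= min(1.1500, 5.8500) = 1.1500
Resolvent bound = 1/1.1500 = 0.8696

0.8696


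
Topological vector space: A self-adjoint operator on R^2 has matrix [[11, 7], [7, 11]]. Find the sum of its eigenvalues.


For a self-adjoint (symmetric) matrix, the eigenvalues are real.
The sum of eigenvalues equals the trace of the matrix.
trace = 11 + 11 = 22

22


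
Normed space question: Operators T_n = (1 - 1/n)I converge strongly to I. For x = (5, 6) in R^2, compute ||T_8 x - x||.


T_8 x - x = (1 - 1/8)x - x = -x/8
||x|| = sqrt(61) = 7.8102
||T_8 x - x|| = ||x||/8 = 7.8102/8 = 0.9763

0.9763


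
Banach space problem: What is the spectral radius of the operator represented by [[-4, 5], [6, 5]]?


For a 2x2 matrix, eigenvalues satisfy lambda^2 - (trace)*lambda + det = 0
trace = -4 + 5 = 1
det = -4*5 - 5*6 = -50
discriminant = 1^2 - 4*(-50) = 201
spectral radius = max |eigenvalue| = 7.5887

7.5887


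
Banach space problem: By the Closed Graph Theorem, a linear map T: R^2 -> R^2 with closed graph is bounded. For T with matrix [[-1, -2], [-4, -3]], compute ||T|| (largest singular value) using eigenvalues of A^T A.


A^T A = [[17, 14], [14, 13]]
trace(A^T A) = 30, det(A^T A) = 25
discriminant = 30^2 - 4*25 = 800
Largest eigenvalue of A^T A = (trace + sqrt(disc))/2 = 29.1421
||T|| = sqrt(29.1421) = 5.3983

5.3983


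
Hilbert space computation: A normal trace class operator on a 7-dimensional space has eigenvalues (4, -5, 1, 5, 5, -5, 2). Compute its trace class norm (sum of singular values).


For a normal operator, singular values equal |eigenvalues|.
Trace norm = sum |lambda_i| = 4 + 5 + 1 + 5 + 5 + 5 + 2
= 27

27


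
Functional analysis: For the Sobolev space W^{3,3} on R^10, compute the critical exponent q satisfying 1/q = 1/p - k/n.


Using the Sobolev embedding formula: 1/q = 1/p - k/n
1/q = 1/3 - 3/10 = 1/30
q = 1/(1/30) = 30

30.0000


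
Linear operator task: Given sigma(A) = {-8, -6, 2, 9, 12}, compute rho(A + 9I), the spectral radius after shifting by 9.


Spectrum of A + 9I = {1, 3, 11, 18, 21}
Spectral radius = max |lambda| over the shifted spectrum
= max(1, 3, 11, 18, 21) = 21

21


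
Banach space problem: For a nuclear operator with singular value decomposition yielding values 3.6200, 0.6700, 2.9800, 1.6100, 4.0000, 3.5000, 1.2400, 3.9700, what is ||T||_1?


The nuclear norm is the sum of all singular values.
||T||_1 = 3.6200 + 0.6700 + 2.9800 + 1.6100 + 4.0000 + 3.5000 + 1.2400 + 3.9700
= 21.5900

21.5900


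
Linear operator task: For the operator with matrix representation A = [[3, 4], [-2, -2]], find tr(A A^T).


trace(A * A^T) = sum of squares of all entries
= 3^2 + 4^2 + (-2)^2 + (-2)^2
= 9 + 16 + 4 + 4
= 33

33


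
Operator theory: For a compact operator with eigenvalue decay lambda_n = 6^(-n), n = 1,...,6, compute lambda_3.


The eigenvalue formula gives lambda_3 = 1/6^3
= 1/216
= 0.0046

0.0046


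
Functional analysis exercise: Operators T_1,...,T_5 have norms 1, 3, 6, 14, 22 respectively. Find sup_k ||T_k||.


By the Uniform Boundedness Principle, the supremum of norms is finite.
sup_k ||T_k|| = max(1, 3, 6, 14, 22) = 22

22


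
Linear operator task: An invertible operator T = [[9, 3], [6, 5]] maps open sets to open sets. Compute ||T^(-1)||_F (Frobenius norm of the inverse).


det(T) = 9*5 - 3*6 = 27
T^(-1) = (1/27) * [[5, -3], [-6, 9]] = [[0.1852, -0.1111], [-0.2222, 0.3333]]
||T^(-1)||_F^2 = 0.1852^2 + (-0.1111)^2 + (-0.2222)^2 + 0.3333^2 = 0.2071
||T^(-1)||_F = sqrt(0.2071) = 0.4551

0.4551


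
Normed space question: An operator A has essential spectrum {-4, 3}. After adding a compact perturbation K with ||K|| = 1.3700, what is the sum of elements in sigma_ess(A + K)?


By Weyl's theorem, the essential spectrum is invariant under compact perturbations.
sigma_ess(A + K) = sigma_ess(A) = {-4, 3}
Sum = -4 + 3 = -1

-1


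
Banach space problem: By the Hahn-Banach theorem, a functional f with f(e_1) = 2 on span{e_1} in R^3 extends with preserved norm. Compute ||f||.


The norm of f is given by ||f|| = sup_{||x||=1} |f(x)|.
On span{e_1}, ||e_1|| = 1, so ||f|| = |f(e_1)| / ||e_1||
= |2| / 1 = 2.0000

2.0000


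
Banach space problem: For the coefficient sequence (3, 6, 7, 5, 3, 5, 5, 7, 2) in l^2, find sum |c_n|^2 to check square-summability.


sum |c_n|^2 = 3^2 + 6^2 + 7^2 + 5^2 + 3^2 + 5^2 + 5^2 + 7^2 + 2^2
= 9 + 36 + 49 + 25 + 9 + 25 + 25 + 49 + 4
= 231

231


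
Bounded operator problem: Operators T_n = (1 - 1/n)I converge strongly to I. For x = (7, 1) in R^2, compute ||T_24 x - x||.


T_24 x - x = (1 - 1/24)x - x = -x/24
||x|| = sqrt(50) = 7.0711
||T_24 x - x|| = ||x||/24 = 7.0711/24 = 0.2946

0.2946


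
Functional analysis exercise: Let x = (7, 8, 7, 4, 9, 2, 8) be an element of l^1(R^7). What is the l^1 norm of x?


The l^1 norm equals the sum of absolute values of all components.
||x||_1 = 7 + 8 + 7 + 4 + 9 + 2 + 8
= 45

45.0000


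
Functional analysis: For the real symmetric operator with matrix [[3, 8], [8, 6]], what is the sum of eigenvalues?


For a self-adjoint (symmetric) matrix, the eigenvalues are real.
The sum of eigenvalues equals the trace of the matrix.
trace = 3 + 6 = 9

9


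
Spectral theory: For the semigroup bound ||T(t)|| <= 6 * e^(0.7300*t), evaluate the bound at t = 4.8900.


||T(4.8900)|| <= 6 * exp(0.7300 * 4.8900)
= 6 * exp(3.5697)
= 6 * 35.5059
= 213.0356

213.0356


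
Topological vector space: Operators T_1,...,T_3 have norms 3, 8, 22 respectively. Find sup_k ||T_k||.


By the Uniform Boundedness Principle, the supremum of norms is finite.
sup_k ||T_k|| = max(3, 8, 22) = 22

22


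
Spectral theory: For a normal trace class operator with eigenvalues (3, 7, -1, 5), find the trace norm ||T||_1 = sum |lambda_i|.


For a normal operator, singular values equal |eigenvalues|.
Trace norm = sum |lambda_i| = 3 + 7 + 1 + 5
= 16

16


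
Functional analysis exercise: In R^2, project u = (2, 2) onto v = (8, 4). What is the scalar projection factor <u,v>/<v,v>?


Computing <u,v> = 2*8 + 2*4 = 24
Computing <v,v> = 8^2 + 4^2 = 80
Projection coefficient = 24/80 = 0.3000

0.3000


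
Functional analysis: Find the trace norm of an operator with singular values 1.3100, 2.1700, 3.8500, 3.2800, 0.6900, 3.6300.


The nuclear norm is the sum of all singular values.
||T||_1 = 1.3100 + 2.1700 + 3.8500 + 3.2800 + 0.6900 + 3.6300
= 14.9300

14.9300


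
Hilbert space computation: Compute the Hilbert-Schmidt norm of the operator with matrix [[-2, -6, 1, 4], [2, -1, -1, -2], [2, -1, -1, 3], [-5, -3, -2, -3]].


The Hilbert-Schmidt norm is sqrt(sum of squares of all entries).
Sum of squares = (-2)^2 + (-6)^2 + 1^2 + 4^2 + 2^2 + (-1)^2 + (-1)^2 + (-2)^2 + 2^2 + (-1)^2 + (-1)^2 + 3^2 + (-5)^2 + (-3)^2 + (-2)^2 + (-3)^2
= 4 + 36 + 1 + 16 + 4 + 1 + 1 + 4 + 4 + 1 + 1 + 9 + 25 + 9 + 4 + 9 = 129
||T||_HS = sqrt(129) = 11.3578

11.3578


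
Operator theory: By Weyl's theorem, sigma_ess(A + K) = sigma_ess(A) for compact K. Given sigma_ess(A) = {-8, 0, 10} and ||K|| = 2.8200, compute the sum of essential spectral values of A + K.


By Weyl's theorem, the essential spectrum is invariant under compact perturbations.
sigma_ess(A + K) = sigma_ess(A) = {-8, 0, 10}
Sum = -8 + 0 + 10 = 2

2


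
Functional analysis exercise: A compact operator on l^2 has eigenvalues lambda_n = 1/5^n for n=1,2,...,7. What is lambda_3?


The eigenvalue formula gives lambda_3 = 1/5^3
= 1/125
= 0.0080

0.0080


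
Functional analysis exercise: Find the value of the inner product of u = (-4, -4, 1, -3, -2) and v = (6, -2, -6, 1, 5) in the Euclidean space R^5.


Computing the standard inner product <u, v> = sum u_i * v_i
= -4*6 + -4*-2 + 1*-6 + -3*1 + -2*5
= -24 + 8 + -6 + -3 + -10
= -35

-35


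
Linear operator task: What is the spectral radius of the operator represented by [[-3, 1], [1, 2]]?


For a 2x2 matrix, eigenvalues satisfy lambda^2 - (trace)*lambda + det = 0
trace = -3 + 2 = -1
det = -3*2 - 1*1 = -7
discriminant = (-1)^2 - 4*(-7) = 29
spectral radius = max |eigenvalue| = 3.1926

3.1926


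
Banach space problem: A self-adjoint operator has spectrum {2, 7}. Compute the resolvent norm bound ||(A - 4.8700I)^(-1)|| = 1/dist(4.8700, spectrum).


dist(4.8700, {2, 7}) = min(|4.8700 - 2|, |4.8700 - 7|)
= min(2.8700, 2.1300) = 2.1300
Resolvent bound = 1/2.1300 = 0.4695

0.4695


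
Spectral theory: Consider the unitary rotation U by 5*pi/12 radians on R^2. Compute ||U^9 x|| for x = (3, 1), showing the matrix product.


U is a rotation by theta = 5*pi/12
U^9 = rotation by 9*theta = 45*pi/12 = 21*pi/12 (mod 2*pi)
cos(21*pi/12) = 0.7071, sin(21*pi/12) = -0.7071
U^9 x = (0.7071 * 3 - -0.7071 * 1, -0.7071 * 3 + 0.7071 * 1)
= (2.8284, -1.4142)
||U^9 x|| = sqrt(2.8284^2 + (-1.4142)^2) = sqrt(10.0000) = 3.1623

3.1623


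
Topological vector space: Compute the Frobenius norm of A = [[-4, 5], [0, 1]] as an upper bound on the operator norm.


||A||_F^2 = sum a_ij^2
= (-4)^2 + 5^2 + 0^2 + 1^2
= 16 + 25 + 0 + 1 = 42
||A||_F = sqrt(42) = 6.4807

6.4807


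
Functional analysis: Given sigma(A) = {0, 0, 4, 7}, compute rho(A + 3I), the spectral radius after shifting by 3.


Spectrum of A + 3I = {3, 3, 7, 10}
Spectral radius = max |lambda| over the shifted spectrum
= max(3, 3, 7, 10) = 10

10


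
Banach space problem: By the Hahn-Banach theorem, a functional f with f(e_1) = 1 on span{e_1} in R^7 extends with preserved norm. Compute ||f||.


The norm of f is given by ||f|| = sup_{||x||=1} |f(x)|.
On span{e_1}, ||e_1|| = 1, so ||f|| = |f(e_1)| / ||e_1||
= |1| / 1 = 1.0000

1.0000


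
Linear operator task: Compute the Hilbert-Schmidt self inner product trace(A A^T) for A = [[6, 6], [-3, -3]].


trace(A * A^T) = sum of squares of all entries
= 6^2 + 6^2 + (-3)^2 + (-3)^2
= 36 + 36 + 9 + 9
= 90

90


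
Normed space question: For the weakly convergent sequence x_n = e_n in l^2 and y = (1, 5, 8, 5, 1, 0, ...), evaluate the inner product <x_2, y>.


x_2 = e_2 is the standard basis vector with 1 in position 2.
<x_2, y> = y_2 = 5
As n -> infinity, <x_n, y> -> 0, confirming weak convergence of (x_n) to 0.

5


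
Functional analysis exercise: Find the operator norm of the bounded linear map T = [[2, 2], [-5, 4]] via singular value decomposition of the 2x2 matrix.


A^T A = [[29, -16], [-16, 20]]
trace(A^T A) = 49, det(A^T A) = 324
discriminant = 49^2 - 4*324 = 1105
Largest eigenvalue of A^T A = (trace + sqrt(disc))/2 = 41.1208
||T|| = sqrt(41.1208) = 6.4125

6.4125


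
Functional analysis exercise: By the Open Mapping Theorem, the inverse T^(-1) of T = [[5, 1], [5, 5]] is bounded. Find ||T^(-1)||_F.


det(T) = 5*5 - 1*5 = 20
T^(-1) = (1/20) * [[5, -1], [-5, 5]] = [[0.2500, -0.0500], [-0.2500, 0.2500]]
||T^(-1)||_F^2 = 0.2500^2 + (-0.0500)^2 + (-0.2500)^2 + 0.2500^2 = 0.1900
||T^(-1)||_F = sqrt(0.1900) = 0.4359

0.4359


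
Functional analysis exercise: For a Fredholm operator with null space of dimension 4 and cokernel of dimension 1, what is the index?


The Fredholm index is defined as ind(T) = dim(ker T) - dim(coker T)
= 4 - 1
= 3

3


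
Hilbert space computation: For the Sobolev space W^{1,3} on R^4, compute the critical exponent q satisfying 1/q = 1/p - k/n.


Using the Sobolev embedding formula: 1/q = 1/p - k/n
1/q = 1/3 - 1/4 = 1/12
q = 1/(1/12) = 12

12.0000


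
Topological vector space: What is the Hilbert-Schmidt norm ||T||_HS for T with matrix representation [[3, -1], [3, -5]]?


The Hilbert-Schmidt norm is sqrt(sum of squares of all entries).
Sum of squares = 3^2 + (-1)^2 + 3^2 + (-5)^2
= 9 + 1 + 9 + 25 = 44
||T||_HS = sqrt(44) = 6.6332

6.6332


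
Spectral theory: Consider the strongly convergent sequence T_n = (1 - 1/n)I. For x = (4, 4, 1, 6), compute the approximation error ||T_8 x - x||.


T_8 x - x = (1 - 1/8)x - x = -x/8
||x|| = sqrt(69) = 8.3066
||T_8 x - x|| = ||x||/8 = 8.3066/8 = 1.0383

1.0383


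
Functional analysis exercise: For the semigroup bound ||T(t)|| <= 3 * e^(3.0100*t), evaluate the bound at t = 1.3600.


||T(1.3600)|| <= 3 * exp(3.0100 * 1.3600)
= 3 * exp(4.0936)
= 3 * 59.9553
= 179.8660

179.8660


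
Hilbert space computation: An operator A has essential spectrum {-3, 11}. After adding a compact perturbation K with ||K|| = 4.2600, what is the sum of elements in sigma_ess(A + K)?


By Weyl's theorem, the essential spectrum is invariant under compact perturbations.
sigma_ess(A + K) = sigma_ess(A) = {-3, 11}
Sum = -3 + 11 = 8

8


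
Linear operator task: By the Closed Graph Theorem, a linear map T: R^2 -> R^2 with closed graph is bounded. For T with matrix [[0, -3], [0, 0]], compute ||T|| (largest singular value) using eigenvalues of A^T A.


A^T A = [[0, 0], [0, 9]]
trace(A^T A) = 9, det(A^T A) = 0
discriminant = 9^2 - 4*0 = 81
Largest eigenvalue of A^T A = (trace + sqrt(disc))/2 = 9.0000
||T|| = sqrt(9.0000) = 3.0000

3.0000


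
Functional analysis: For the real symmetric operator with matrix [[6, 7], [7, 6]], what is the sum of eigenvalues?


For a self-adjoint (symmetric) matrix, the eigenvalues are real.
The sum of eigenvalues equals the trace of the matrix.
trace = 6 + 6 = 12

12


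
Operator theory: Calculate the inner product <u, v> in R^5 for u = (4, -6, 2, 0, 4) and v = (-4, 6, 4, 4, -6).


Computing the standard inner product <u, v> = sum u_i * v_i
= 4*-4 + -6*6 + 2*4 + 0*4 + 4*-6
= -16 + -36 + 8 + 0 + -24
= -68

-68


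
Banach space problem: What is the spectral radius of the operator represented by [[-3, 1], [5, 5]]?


For a 2x2 matrix, eigenvalues satisfy lambda^2 - (trace)*lambda + det = 0
trace = -3 + 5 = 2
det = -3*5 - 1*5 = -20
discriminant = 2^2 - 4*(-20) = 84
spectral radius = max |eigenvalue| = 5.5826

5.5826


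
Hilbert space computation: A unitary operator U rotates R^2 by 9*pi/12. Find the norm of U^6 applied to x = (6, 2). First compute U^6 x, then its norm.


U is a rotation by theta = 9*pi/12
U^6 = rotation by 6*theta = 54*pi/12 = 6*pi/12 (mod 2*pi)
cos(6*pi/12) = 0.0000, sin(6*pi/12) = 1.0000
U^6 x = (0.0000 * 6 - 1.0000 * 2, 1.0000 * 6 + 0.0000 * 2)
= (-2.0000, 6.0000)
||U^6 x|| = sqrt((-2.0000)^2 + 6.0000^2) = sqrt(40.0000) = 6.3246

6.3246


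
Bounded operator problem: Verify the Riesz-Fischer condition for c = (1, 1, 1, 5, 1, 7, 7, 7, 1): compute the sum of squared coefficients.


sum |c_n|^2 = 1^2 + 1^2 + 1^2 + 5^2 + 1^2 + 7^2 + 7^2 + 7^2 + 1^2
= 1 + 1 + 1 + 25 + 1 + 49 + 49 + 49 + 1
= 177

177


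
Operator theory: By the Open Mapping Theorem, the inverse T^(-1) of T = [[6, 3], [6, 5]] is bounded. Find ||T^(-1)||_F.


det(T) = 6*5 - 3*6 = 12
T^(-1) = (1/12) * [[5, -3], [-6, 6]] = [[0.4167, -0.2500], [-0.5000, 0.5000]]
||T^(-1)||_F^2 = 0.4167^2 + (-0.2500)^2 + (-0.5000)^2 + 0.5000^2 = 0.7361
||T^(-1)||_F = sqrt(0.7361) = 0.8580

0.8580


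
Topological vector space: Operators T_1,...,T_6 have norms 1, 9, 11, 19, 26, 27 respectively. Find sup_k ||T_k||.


By the Uniform Boundedness Principle, the supremum of norms is finite.
sup_k ||T_k|| = max(1, 9, 11, 19, 26, 27) = 27

27


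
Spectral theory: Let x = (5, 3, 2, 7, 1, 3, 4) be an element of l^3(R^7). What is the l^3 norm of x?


The l^3 norm = (sum |x_i|^3)^(1/3)
Sum of 3th powers = 125 + 27 + 8 + 343 + 1 + 27 + 64 = 595
||x||_3 = (595)^(1/3) = 8.4108

8.4108


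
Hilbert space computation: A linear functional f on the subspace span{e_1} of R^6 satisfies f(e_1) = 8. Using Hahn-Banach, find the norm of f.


The norm of f is given by ||f|| = sup_{||x||=1} |f(x)|.
On span{e_1}, ||e_1|| = 1, so ||f|| = |f(e_1)| / ||e_1||
= |8| / 1 = 8.0000

8.0000


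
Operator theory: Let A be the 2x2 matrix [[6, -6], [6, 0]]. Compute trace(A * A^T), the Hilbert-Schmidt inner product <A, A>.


trace(A * A^T) = sum of squares of all entries
= 6^2 + (-6)^2 + 6^2 + 0^2
= 36 + 36 + 36 + 0
= 108

108


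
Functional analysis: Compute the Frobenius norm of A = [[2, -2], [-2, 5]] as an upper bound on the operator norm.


||A||_F^2 = sum a_ij^2
= 2^2 + (-2)^2 + (-2)^2 + 5^2
= 4 + 4 + 4 + 25 = 37
||A||_F = sqrt(37) = 6.0828

6.0828


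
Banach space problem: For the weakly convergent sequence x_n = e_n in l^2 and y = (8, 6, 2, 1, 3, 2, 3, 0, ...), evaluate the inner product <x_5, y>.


x_5 = e_5 is the standard basis vector with 1 in position 5.
<x_5, y> = y_5 = 3
As n -> infinity, <x_n, y> -> 0, confirming weak convergence of (x_n) to 0.

3


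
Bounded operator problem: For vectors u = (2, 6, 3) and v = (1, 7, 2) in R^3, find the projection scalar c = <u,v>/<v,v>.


Computing <u,v> = 2*1 + 6*7 + 3*2 = 50
Computing <v,v> = 1^2 + 7^2 + 2^2 = 54
Projection coefficient = 50/54 = 0.9259

0.9259


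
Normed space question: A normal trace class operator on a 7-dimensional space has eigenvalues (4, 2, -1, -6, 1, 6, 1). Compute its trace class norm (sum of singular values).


For a normal operator, singular values equal |eigenvalues|.
Trace norm = sum |lambda_i| = 4 + 2 + 1 + 6 + 1 + 6 + 1
= 21

21


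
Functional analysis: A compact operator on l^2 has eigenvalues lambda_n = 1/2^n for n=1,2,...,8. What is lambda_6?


The eigenvalue formula gives lambda_6 = 1/2^6
= 1/64
= 0.0156

0.0156


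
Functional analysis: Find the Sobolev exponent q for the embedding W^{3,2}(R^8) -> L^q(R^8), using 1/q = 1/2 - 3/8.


Using the Sobolev embedding formula: 1/q = 1/p - k/n
1/q = 1/2 - 3/8 = 1/8
q = 1/(1/8) = 8

8.0000


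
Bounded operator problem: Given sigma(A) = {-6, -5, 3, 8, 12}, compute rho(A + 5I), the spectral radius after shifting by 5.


Spectrum of A + 5I = {-1, 0, 8, 13, 17}
Spectral radius = max |lambda| over the shifted spectrum
= max(1, 0, 8, 13, 17) = 17

17


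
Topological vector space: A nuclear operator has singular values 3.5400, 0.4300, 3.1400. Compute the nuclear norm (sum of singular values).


The nuclear norm is the sum of all singular values.
||T||_1 = 3.5400 + 0.4300 + 3.1400
= 7.1100

7.1100


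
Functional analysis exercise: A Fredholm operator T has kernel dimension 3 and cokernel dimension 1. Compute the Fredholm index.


The Fredholm index is defined as ind(T) = dim(ker T) - dim(coker T)
= 3 - 1
= 2

2


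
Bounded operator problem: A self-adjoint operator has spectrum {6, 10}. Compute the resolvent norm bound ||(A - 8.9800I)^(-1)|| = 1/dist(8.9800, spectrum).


dist(8.9800, {6, 10}) = min(|8.9800 - 6|, |8.9800 - 10|)
= min(2.9800, 1.0200) = 1.0200
Resolvent bound = 1/1.0200 = 0.9804

0.9804


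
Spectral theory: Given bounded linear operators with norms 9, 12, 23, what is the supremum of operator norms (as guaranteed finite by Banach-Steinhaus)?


By the Uniform Boundedness Principle, the supremum of norms is finite.
sup_k ||T_k|| = max(9, 12, 23) = 23

23


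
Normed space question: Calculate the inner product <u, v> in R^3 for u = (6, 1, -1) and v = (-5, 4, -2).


Computing the standard inner product <u, v> = sum u_i * v_i
= 6*-5 + 1*4 + -1*-2
= -30 + 4 + 2
= -24

-24


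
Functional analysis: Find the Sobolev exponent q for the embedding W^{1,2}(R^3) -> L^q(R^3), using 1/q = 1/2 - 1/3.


Using the Sobolev embedding formula: 1/q = 1/p - k/n
1/q = 1/2 - 1/3 = 1/6
q = 1/(1/6) = 6

6.0000


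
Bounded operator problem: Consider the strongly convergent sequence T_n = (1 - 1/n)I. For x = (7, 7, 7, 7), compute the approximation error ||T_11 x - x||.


T_11 x - x = (1 - 1/11)x - x = -x/11
||x|| = sqrt(196) = 14.0000
||T_11 x - x|| = ||x||/11 = 14.0000/11 = 1.2727

1.2727


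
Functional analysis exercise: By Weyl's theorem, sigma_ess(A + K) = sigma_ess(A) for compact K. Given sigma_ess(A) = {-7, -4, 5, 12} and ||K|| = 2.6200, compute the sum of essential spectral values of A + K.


By Weyl's theorem, the essential spectrum is invariant under compact perturbations.
sigma_ess(A + K) = sigma_ess(A) = {-7, -4, 5, 12}
Sum = -7 + -4 + 5 + 12 = 6

6


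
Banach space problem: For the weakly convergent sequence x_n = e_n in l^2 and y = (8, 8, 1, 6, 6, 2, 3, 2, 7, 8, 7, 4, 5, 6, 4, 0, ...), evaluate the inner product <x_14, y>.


x_14 = e_14 is the standard basis vector with 1 in position 14.
<x_14, y> = y_14 = 6
As n -> infinity, <x_n, y> -> 0, confirming weak convergence of (x_n) to 0.

6


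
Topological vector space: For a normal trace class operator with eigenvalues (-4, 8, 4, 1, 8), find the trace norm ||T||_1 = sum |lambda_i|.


For a normal operator, singular values equal |eigenvalues|.
Trace norm = sum |lambda_i| = 4 + 8 + 4 + 1 + 8
= 25

25


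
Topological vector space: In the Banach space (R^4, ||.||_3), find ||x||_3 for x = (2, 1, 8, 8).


The l^3 norm = (sum |x_i|^3)^(1/3)
Sum of 3th powers = 8 + 1 + 512 + 512 = 1033
||x||_3 = (1033)^(1/3) = 10.1088

10.1088


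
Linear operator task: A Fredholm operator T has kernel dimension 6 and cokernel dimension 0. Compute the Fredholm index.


The Fredholm index is defined as ind(T) = dim(ker T) - dim(coker T)
= 6 - 0
= 6

6


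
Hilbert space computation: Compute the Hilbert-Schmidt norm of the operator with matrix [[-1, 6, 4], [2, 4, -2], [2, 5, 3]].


The Hilbert-Schmidt norm is sqrt(sum of squares of all entries).
Sum of squares = (-1)^2 + 6^2 + 4^2 + 2^2 + 4^2 + (-2)^2 + 2^2 + 5^2 + 3^2
= 1 + 36 + 16 + 4 + 16 + 4 + 4 + 25 + 9 = 115
||T||_HS = sqrt(115) = 10.7238

10.7238


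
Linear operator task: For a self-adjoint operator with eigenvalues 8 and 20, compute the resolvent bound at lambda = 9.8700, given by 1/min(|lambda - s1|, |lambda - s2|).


dist(9.8700, {8, 20}) = min(|9.8700 - 8|, |9.8700 - 20|)
= min(1.8700, 10.1300) = 1.8700
Resolvent bound = 1/1.8700 = 0.5348

0.5348


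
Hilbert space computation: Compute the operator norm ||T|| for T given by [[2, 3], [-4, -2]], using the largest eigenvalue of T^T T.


A^T A = [[20, 14], [14, 13]]
trace(A^T A) = 33, det(A^T A) = 64
discriminant = 33^2 - 4*64 = 833
Largest eigenvalue of A^T A = (trace + sqrt(disc))/2 = 30.9309
||T|| = sqrt(30.9309) = 5.5616

5.5616


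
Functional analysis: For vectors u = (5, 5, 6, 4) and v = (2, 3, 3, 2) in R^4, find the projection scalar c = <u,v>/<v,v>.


Computing <u,v> = 5*2 + 5*3 + 6*3 + 4*2 = 51
Computing <v,v> = 2^2 + 3^2 + 3^2 + 2^2 = 26
Projection coefficient = 51/26 = 1.9615

1.9615


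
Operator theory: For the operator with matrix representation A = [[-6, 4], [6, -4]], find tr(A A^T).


trace(A * A^T) = sum of squares of all entries
= (-6)^2 + 4^2 + 6^2 + (-4)^2
= 36 + 16 + 36 + 16
= 104

104


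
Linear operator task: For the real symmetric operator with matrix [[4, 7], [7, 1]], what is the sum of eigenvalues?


For a self-adjoint (symmetric) matrix, the eigenvalues are real.
The sum of eigenvalues equals the trace of the matrix.
trace = 4 + 1 = 5

5


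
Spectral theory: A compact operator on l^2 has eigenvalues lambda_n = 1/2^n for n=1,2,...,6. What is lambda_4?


The eigenvalue formula gives lambda_4 = 1/2^4
= 1/16
= 0.0625

0.0625


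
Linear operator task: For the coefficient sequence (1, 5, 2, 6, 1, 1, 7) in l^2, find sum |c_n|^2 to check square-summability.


sum |c_n|^2 = 1^2 + 5^2 + 2^2 + 6^2 + 1^2 + 1^2 + 7^2
= 1 + 25 + 4 + 36 + 1 + 1 + 49
= 117

117


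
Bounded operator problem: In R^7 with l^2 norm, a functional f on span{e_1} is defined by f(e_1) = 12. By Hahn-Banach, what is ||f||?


The norm of f is given by ||f|| = sup_{||x||=1} |f(x)|.
On span{e_1}, ||e_1|| = 1, so ||f|| = |f(e_1)| / ||e_1||
= |12| / 1 = 12.0000

12.0000


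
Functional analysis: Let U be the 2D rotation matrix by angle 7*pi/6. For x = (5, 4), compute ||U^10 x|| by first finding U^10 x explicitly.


U is a rotation by theta = 7*pi/6
U^10 = rotation by 10*theta = 70*pi/6 = 10*pi/6 (mod 2*pi)
cos(10*pi/6) = 0.5000, sin(10*pi/6) = -0.8660
U^10 x = (0.5000 * 5 - -0.8660 * 4, -0.8660 * 5 + 0.5000 * 4)
= (5.9641, -2.3301)
||U^10 x|| = sqrt(5.9641^2 + (-2.3301)^2) = sqrt(41.0000) = 6.4031

6.4031


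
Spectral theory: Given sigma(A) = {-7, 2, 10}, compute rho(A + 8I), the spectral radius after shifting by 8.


Spectrum of A + 8I = {1, 10, 18}
Spectral radius = max |lambda| over the shifted spectrum
= max(1, 10, 18) = 18

18
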